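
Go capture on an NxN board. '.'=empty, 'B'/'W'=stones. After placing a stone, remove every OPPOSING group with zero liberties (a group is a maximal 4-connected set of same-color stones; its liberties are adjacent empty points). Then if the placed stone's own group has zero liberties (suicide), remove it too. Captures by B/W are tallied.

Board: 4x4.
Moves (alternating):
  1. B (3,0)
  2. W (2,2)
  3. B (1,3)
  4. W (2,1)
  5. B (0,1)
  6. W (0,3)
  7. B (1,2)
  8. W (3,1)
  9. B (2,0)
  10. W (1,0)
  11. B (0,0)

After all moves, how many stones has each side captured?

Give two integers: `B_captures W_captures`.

Answer: 0 2

Derivation:
Move 1: B@(3,0) -> caps B=0 W=0
Move 2: W@(2,2) -> caps B=0 W=0
Move 3: B@(1,3) -> caps B=0 W=0
Move 4: W@(2,1) -> caps B=0 W=0
Move 5: B@(0,1) -> caps B=0 W=0
Move 6: W@(0,3) -> caps B=0 W=0
Move 7: B@(1,2) -> caps B=0 W=0
Move 8: W@(3,1) -> caps B=0 W=0
Move 9: B@(2,0) -> caps B=0 W=0
Move 10: W@(1,0) -> caps B=0 W=2
Move 11: B@(0,0) -> caps B=0 W=2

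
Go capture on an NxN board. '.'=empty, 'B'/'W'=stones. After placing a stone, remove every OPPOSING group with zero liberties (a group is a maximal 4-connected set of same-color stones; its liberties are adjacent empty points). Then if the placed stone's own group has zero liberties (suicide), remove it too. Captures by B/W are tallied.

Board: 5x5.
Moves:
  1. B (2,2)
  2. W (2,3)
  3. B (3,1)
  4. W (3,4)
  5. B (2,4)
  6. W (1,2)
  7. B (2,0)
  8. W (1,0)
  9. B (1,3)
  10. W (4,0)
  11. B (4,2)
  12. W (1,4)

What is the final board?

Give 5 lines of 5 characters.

Move 1: B@(2,2) -> caps B=0 W=0
Move 2: W@(2,3) -> caps B=0 W=0
Move 3: B@(3,1) -> caps B=0 W=0
Move 4: W@(3,4) -> caps B=0 W=0
Move 5: B@(2,4) -> caps B=0 W=0
Move 6: W@(1,2) -> caps B=0 W=0
Move 7: B@(2,0) -> caps B=0 W=0
Move 8: W@(1,0) -> caps B=0 W=0
Move 9: B@(1,3) -> caps B=0 W=0
Move 10: W@(4,0) -> caps B=0 W=0
Move 11: B@(4,2) -> caps B=0 W=0
Move 12: W@(1,4) -> caps B=0 W=1

Answer: .....
W.WBW
B.BW.
.B..W
W.B..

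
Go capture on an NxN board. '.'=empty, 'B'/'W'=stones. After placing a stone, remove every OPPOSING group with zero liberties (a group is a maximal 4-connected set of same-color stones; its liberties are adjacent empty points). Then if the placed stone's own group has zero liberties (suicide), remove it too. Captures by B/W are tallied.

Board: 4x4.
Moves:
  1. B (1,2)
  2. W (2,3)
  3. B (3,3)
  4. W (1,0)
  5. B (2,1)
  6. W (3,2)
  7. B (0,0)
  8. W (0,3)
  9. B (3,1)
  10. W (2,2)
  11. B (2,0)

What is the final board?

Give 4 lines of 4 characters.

Move 1: B@(1,2) -> caps B=0 W=0
Move 2: W@(2,3) -> caps B=0 W=0
Move 3: B@(3,3) -> caps B=0 W=0
Move 4: W@(1,0) -> caps B=0 W=0
Move 5: B@(2,1) -> caps B=0 W=0
Move 6: W@(3,2) -> caps B=0 W=1
Move 7: B@(0,0) -> caps B=0 W=1
Move 8: W@(0,3) -> caps B=0 W=1
Move 9: B@(3,1) -> caps B=0 W=1
Move 10: W@(2,2) -> caps B=0 W=1
Move 11: B@(2,0) -> caps B=0 W=1

Answer: B..W
W.B.
BBWW
.BW.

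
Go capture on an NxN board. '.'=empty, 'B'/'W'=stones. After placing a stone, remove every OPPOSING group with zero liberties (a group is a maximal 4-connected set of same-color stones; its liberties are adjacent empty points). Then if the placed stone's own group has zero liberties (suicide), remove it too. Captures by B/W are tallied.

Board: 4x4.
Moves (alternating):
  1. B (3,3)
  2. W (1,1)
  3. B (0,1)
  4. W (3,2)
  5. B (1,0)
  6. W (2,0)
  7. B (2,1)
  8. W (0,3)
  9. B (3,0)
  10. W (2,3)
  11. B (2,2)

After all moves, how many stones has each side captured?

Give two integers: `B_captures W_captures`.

Move 1: B@(3,3) -> caps B=0 W=0
Move 2: W@(1,1) -> caps B=0 W=0
Move 3: B@(0,1) -> caps B=0 W=0
Move 4: W@(3,2) -> caps B=0 W=0
Move 5: B@(1,0) -> caps B=0 W=0
Move 6: W@(2,0) -> caps B=0 W=0
Move 7: B@(2,1) -> caps B=0 W=0
Move 8: W@(0,3) -> caps B=0 W=0
Move 9: B@(3,0) -> caps B=1 W=0
Move 10: W@(2,3) -> caps B=1 W=1
Move 11: B@(2,2) -> caps B=1 W=1

Answer: 1 1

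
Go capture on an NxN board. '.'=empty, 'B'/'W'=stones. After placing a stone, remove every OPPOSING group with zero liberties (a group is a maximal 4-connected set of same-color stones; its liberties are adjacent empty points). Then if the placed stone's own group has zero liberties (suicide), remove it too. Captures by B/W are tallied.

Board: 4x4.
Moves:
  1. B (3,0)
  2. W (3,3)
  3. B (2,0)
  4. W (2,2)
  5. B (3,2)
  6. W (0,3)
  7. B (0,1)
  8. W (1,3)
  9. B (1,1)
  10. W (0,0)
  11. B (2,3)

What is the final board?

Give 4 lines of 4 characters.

Move 1: B@(3,0) -> caps B=0 W=0
Move 2: W@(3,3) -> caps B=0 W=0
Move 3: B@(2,0) -> caps B=0 W=0
Move 4: W@(2,2) -> caps B=0 W=0
Move 5: B@(3,2) -> caps B=0 W=0
Move 6: W@(0,3) -> caps B=0 W=0
Move 7: B@(0,1) -> caps B=0 W=0
Move 8: W@(1,3) -> caps B=0 W=0
Move 9: B@(1,1) -> caps B=0 W=0
Move 10: W@(0,0) -> caps B=0 W=0
Move 11: B@(2,3) -> caps B=1 W=0

Answer: WB.W
.B.W
B.WB
B.B.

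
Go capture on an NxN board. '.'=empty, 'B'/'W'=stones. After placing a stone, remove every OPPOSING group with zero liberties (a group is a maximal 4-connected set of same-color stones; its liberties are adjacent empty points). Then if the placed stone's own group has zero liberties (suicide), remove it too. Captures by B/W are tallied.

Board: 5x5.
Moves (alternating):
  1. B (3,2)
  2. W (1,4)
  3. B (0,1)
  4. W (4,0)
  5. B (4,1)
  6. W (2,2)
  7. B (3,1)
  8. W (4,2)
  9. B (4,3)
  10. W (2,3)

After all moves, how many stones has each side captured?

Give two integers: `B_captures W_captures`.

Answer: 1 0

Derivation:
Move 1: B@(3,2) -> caps B=0 W=0
Move 2: W@(1,4) -> caps B=0 W=0
Move 3: B@(0,1) -> caps B=0 W=0
Move 4: W@(4,0) -> caps B=0 W=0
Move 5: B@(4,1) -> caps B=0 W=0
Move 6: W@(2,2) -> caps B=0 W=0
Move 7: B@(3,1) -> caps B=0 W=0
Move 8: W@(4,2) -> caps B=0 W=0
Move 9: B@(4,3) -> caps B=1 W=0
Move 10: W@(2,3) -> caps B=1 W=0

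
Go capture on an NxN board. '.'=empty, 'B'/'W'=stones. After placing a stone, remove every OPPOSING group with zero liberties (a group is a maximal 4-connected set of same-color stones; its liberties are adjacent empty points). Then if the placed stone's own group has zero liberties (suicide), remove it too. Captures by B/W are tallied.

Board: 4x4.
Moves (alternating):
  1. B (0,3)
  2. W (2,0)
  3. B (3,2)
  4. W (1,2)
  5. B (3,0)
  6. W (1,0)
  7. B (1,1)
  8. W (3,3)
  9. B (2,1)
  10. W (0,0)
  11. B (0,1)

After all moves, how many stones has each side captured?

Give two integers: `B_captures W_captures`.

Move 1: B@(0,3) -> caps B=0 W=0
Move 2: W@(2,0) -> caps B=0 W=0
Move 3: B@(3,2) -> caps B=0 W=0
Move 4: W@(1,2) -> caps B=0 W=0
Move 5: B@(3,0) -> caps B=0 W=0
Move 6: W@(1,0) -> caps B=0 W=0
Move 7: B@(1,1) -> caps B=0 W=0
Move 8: W@(3,3) -> caps B=0 W=0
Move 9: B@(2,1) -> caps B=0 W=0
Move 10: W@(0,0) -> caps B=0 W=0
Move 11: B@(0,1) -> caps B=3 W=0

Answer: 3 0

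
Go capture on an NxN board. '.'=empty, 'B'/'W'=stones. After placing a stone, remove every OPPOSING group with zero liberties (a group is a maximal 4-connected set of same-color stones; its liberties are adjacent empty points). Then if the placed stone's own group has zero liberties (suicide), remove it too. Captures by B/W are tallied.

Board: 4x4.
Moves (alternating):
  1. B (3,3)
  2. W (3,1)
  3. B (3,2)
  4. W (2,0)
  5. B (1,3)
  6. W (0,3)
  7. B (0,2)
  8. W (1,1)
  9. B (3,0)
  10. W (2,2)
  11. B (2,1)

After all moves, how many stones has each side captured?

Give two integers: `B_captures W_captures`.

Answer: 1 0

Derivation:
Move 1: B@(3,3) -> caps B=0 W=0
Move 2: W@(3,1) -> caps B=0 W=0
Move 3: B@(3,2) -> caps B=0 W=0
Move 4: W@(2,0) -> caps B=0 W=0
Move 5: B@(1,3) -> caps B=0 W=0
Move 6: W@(0,3) -> caps B=0 W=0
Move 7: B@(0,2) -> caps B=1 W=0
Move 8: W@(1,1) -> caps B=1 W=0
Move 9: B@(3,0) -> caps B=1 W=0
Move 10: W@(2,2) -> caps B=1 W=0
Move 11: B@(2,1) -> caps B=1 W=0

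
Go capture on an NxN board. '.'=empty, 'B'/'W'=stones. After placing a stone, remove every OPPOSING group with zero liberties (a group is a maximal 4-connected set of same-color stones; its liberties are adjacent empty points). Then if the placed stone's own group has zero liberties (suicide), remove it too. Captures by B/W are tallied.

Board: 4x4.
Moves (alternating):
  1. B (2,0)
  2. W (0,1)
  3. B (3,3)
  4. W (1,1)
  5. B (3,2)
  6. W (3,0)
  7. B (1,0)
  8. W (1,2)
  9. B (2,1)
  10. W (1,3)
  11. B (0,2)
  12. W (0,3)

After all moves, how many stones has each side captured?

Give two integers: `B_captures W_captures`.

Answer: 0 1

Derivation:
Move 1: B@(2,0) -> caps B=0 W=0
Move 2: W@(0,1) -> caps B=0 W=0
Move 3: B@(3,3) -> caps B=0 W=0
Move 4: W@(1,1) -> caps B=0 W=0
Move 5: B@(3,2) -> caps B=0 W=0
Move 6: W@(3,0) -> caps B=0 W=0
Move 7: B@(1,0) -> caps B=0 W=0
Move 8: W@(1,2) -> caps B=0 W=0
Move 9: B@(2,1) -> caps B=0 W=0
Move 10: W@(1,3) -> caps B=0 W=0
Move 11: B@(0,2) -> caps B=0 W=0
Move 12: W@(0,3) -> caps B=0 W=1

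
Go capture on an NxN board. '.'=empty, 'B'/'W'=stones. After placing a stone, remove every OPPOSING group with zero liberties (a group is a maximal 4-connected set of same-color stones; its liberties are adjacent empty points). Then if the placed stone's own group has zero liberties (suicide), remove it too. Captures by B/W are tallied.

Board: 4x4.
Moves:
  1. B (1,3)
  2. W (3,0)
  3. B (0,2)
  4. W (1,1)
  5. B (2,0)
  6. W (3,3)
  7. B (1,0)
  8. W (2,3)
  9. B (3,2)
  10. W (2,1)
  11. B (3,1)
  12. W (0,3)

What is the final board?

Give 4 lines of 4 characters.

Move 1: B@(1,3) -> caps B=0 W=0
Move 2: W@(3,0) -> caps B=0 W=0
Move 3: B@(0,2) -> caps B=0 W=0
Move 4: W@(1,1) -> caps B=0 W=0
Move 5: B@(2,0) -> caps B=0 W=0
Move 6: W@(3,3) -> caps B=0 W=0
Move 7: B@(1,0) -> caps B=0 W=0
Move 8: W@(2,3) -> caps B=0 W=0
Move 9: B@(3,2) -> caps B=0 W=0
Move 10: W@(2,1) -> caps B=0 W=0
Move 11: B@(3,1) -> caps B=1 W=0
Move 12: W@(0,3) -> caps B=1 W=0

Answer: ..B.
BW.B
BW.W
.BBW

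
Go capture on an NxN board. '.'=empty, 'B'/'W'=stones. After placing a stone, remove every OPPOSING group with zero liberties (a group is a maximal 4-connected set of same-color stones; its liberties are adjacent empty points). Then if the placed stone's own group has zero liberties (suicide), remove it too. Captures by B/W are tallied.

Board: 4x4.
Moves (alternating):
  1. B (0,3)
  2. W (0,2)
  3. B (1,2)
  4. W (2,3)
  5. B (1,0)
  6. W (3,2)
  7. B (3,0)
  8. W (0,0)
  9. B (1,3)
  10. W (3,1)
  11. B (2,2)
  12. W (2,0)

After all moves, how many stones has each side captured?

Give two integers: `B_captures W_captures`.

Move 1: B@(0,3) -> caps B=0 W=0
Move 2: W@(0,2) -> caps B=0 W=0
Move 3: B@(1,2) -> caps B=0 W=0
Move 4: W@(2,3) -> caps B=0 W=0
Move 5: B@(1,0) -> caps B=0 W=0
Move 6: W@(3,2) -> caps B=0 W=0
Move 7: B@(3,0) -> caps B=0 W=0
Move 8: W@(0,0) -> caps B=0 W=0
Move 9: B@(1,3) -> caps B=0 W=0
Move 10: W@(3,1) -> caps B=0 W=0
Move 11: B@(2,2) -> caps B=0 W=0
Move 12: W@(2,0) -> caps B=0 W=1

Answer: 0 1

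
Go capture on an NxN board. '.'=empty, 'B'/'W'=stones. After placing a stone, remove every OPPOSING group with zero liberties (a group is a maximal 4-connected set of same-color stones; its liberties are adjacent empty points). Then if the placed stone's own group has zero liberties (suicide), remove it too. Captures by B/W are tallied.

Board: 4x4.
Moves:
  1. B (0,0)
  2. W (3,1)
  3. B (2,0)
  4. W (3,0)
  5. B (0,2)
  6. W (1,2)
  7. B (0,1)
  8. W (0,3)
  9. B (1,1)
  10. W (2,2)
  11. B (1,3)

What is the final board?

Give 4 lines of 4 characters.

Answer: BBB.
.BWB
B.W.
WW..

Derivation:
Move 1: B@(0,0) -> caps B=0 W=0
Move 2: W@(3,1) -> caps B=0 W=0
Move 3: B@(2,0) -> caps B=0 W=0
Move 4: W@(3,0) -> caps B=0 W=0
Move 5: B@(0,2) -> caps B=0 W=0
Move 6: W@(1,2) -> caps B=0 W=0
Move 7: B@(0,1) -> caps B=0 W=0
Move 8: W@(0,3) -> caps B=0 W=0
Move 9: B@(1,1) -> caps B=0 W=0
Move 10: W@(2,2) -> caps B=0 W=0
Move 11: B@(1,3) -> caps B=1 W=0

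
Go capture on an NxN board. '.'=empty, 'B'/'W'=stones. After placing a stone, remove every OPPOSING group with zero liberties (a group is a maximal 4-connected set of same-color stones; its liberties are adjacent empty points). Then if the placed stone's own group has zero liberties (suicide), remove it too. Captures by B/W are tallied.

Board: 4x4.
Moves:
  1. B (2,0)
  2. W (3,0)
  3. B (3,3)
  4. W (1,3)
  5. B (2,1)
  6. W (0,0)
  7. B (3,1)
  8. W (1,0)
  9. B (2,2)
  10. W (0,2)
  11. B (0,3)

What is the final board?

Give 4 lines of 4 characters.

Move 1: B@(2,0) -> caps B=0 W=0
Move 2: W@(3,0) -> caps B=0 W=0
Move 3: B@(3,3) -> caps B=0 W=0
Move 4: W@(1,3) -> caps B=0 W=0
Move 5: B@(2,1) -> caps B=0 W=0
Move 6: W@(0,0) -> caps B=0 W=0
Move 7: B@(3,1) -> caps B=1 W=0
Move 8: W@(1,0) -> caps B=1 W=0
Move 9: B@(2,2) -> caps B=1 W=0
Move 10: W@(0,2) -> caps B=1 W=0
Move 11: B@(0,3) -> caps B=1 W=0

Answer: W.W.
W..W
BBB.
.B.B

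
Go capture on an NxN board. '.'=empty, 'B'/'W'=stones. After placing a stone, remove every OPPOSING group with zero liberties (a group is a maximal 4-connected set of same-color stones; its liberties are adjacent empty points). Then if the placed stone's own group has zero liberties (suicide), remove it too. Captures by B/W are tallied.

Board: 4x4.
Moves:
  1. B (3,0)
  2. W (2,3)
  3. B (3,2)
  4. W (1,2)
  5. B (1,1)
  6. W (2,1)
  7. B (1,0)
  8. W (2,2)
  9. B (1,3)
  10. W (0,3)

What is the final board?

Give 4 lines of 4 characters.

Answer: ...W
BBW.
.WWW
B.B.

Derivation:
Move 1: B@(3,0) -> caps B=0 W=0
Move 2: W@(2,3) -> caps B=0 W=0
Move 3: B@(3,2) -> caps B=0 W=0
Move 4: W@(1,2) -> caps B=0 W=0
Move 5: B@(1,1) -> caps B=0 W=0
Move 6: W@(2,1) -> caps B=0 W=0
Move 7: B@(1,0) -> caps B=0 W=0
Move 8: W@(2,2) -> caps B=0 W=0
Move 9: B@(1,3) -> caps B=0 W=0
Move 10: W@(0,3) -> caps B=0 W=1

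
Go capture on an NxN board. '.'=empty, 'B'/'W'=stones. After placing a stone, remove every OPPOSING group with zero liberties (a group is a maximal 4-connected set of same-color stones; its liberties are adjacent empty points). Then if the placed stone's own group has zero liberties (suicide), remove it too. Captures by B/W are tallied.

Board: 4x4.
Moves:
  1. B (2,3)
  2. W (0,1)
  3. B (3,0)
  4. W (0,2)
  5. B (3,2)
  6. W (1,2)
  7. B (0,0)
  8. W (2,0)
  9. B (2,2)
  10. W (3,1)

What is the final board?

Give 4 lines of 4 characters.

Answer: BWW.
..W.
W.BB
.WB.

Derivation:
Move 1: B@(2,3) -> caps B=0 W=0
Move 2: W@(0,1) -> caps B=0 W=0
Move 3: B@(3,0) -> caps B=0 W=0
Move 4: W@(0,2) -> caps B=0 W=0
Move 5: B@(3,2) -> caps B=0 W=0
Move 6: W@(1,2) -> caps B=0 W=0
Move 7: B@(0,0) -> caps B=0 W=0
Move 8: W@(2,0) -> caps B=0 W=0
Move 9: B@(2,2) -> caps B=0 W=0
Move 10: W@(3,1) -> caps B=0 W=1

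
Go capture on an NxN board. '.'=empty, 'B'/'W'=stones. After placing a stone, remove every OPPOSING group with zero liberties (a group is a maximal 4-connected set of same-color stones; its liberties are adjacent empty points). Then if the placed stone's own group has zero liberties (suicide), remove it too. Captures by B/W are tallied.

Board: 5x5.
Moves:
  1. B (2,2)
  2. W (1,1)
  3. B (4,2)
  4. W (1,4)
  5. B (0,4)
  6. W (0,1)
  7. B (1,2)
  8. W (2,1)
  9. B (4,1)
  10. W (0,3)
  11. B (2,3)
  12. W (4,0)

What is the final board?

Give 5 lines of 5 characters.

Answer: .W.W.
.WB.W
.WBB.
.....
WBB..

Derivation:
Move 1: B@(2,2) -> caps B=0 W=0
Move 2: W@(1,1) -> caps B=0 W=0
Move 3: B@(4,2) -> caps B=0 W=0
Move 4: W@(1,4) -> caps B=0 W=0
Move 5: B@(0,4) -> caps B=0 W=0
Move 6: W@(0,1) -> caps B=0 W=0
Move 7: B@(1,2) -> caps B=0 W=0
Move 8: W@(2,1) -> caps B=0 W=0
Move 9: B@(4,1) -> caps B=0 W=0
Move 10: W@(0,3) -> caps B=0 W=1
Move 11: B@(2,3) -> caps B=0 W=1
Move 12: W@(4,0) -> caps B=0 W=1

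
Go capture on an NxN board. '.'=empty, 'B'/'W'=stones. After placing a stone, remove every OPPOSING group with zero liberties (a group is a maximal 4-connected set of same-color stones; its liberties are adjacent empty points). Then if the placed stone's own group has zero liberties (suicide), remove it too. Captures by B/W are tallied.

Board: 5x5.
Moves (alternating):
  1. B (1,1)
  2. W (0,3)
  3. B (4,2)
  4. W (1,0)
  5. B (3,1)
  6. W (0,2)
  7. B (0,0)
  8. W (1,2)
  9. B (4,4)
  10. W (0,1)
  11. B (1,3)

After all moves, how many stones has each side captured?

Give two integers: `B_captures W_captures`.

Move 1: B@(1,1) -> caps B=0 W=0
Move 2: W@(0,3) -> caps B=0 W=0
Move 3: B@(4,2) -> caps B=0 W=0
Move 4: W@(1,0) -> caps B=0 W=0
Move 5: B@(3,1) -> caps B=0 W=0
Move 6: W@(0,2) -> caps B=0 W=0
Move 7: B@(0,0) -> caps B=0 W=0
Move 8: W@(1,2) -> caps B=0 W=0
Move 9: B@(4,4) -> caps B=0 W=0
Move 10: W@(0,1) -> caps B=0 W=1
Move 11: B@(1,3) -> caps B=0 W=1

Answer: 0 1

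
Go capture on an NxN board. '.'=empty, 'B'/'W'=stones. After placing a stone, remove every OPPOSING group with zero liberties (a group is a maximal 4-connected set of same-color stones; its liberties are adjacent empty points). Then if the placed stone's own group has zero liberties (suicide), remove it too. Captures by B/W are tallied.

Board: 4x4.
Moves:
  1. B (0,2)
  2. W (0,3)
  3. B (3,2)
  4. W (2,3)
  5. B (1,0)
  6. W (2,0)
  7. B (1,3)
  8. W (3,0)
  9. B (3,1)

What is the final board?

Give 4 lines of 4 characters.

Move 1: B@(0,2) -> caps B=0 W=0
Move 2: W@(0,3) -> caps B=0 W=0
Move 3: B@(3,2) -> caps B=0 W=0
Move 4: W@(2,3) -> caps B=0 W=0
Move 5: B@(1,0) -> caps B=0 W=0
Move 6: W@(2,0) -> caps B=0 W=0
Move 7: B@(1,3) -> caps B=1 W=0
Move 8: W@(3,0) -> caps B=1 W=0
Move 9: B@(3,1) -> caps B=1 W=0

Answer: ..B.
B..B
W..W
WBB.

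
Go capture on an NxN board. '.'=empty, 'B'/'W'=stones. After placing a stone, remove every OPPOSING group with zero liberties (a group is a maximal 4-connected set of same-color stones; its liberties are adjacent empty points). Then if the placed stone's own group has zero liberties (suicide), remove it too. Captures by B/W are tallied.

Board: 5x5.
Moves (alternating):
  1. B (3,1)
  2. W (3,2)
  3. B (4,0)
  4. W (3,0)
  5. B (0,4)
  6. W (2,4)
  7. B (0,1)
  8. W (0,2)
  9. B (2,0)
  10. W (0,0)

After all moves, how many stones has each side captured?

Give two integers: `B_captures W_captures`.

Answer: 1 0

Derivation:
Move 1: B@(3,1) -> caps B=0 W=0
Move 2: W@(3,2) -> caps B=0 W=0
Move 3: B@(4,0) -> caps B=0 W=0
Move 4: W@(3,0) -> caps B=0 W=0
Move 5: B@(0,4) -> caps B=0 W=0
Move 6: W@(2,4) -> caps B=0 W=0
Move 7: B@(0,1) -> caps B=0 W=0
Move 8: W@(0,2) -> caps B=0 W=0
Move 9: B@(2,0) -> caps B=1 W=0
Move 10: W@(0,0) -> caps B=1 W=0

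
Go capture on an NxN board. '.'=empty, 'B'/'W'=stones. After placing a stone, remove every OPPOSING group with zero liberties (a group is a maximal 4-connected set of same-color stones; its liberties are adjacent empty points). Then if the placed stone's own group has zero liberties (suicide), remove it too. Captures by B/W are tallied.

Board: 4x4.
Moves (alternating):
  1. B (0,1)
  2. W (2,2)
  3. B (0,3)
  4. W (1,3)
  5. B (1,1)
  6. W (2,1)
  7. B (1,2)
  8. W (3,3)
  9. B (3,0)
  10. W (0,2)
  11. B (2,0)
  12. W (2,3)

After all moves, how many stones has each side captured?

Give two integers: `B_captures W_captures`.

Move 1: B@(0,1) -> caps B=0 W=0
Move 2: W@(2,2) -> caps B=0 W=0
Move 3: B@(0,3) -> caps B=0 W=0
Move 4: W@(1,3) -> caps B=0 W=0
Move 5: B@(1,1) -> caps B=0 W=0
Move 6: W@(2,1) -> caps B=0 W=0
Move 7: B@(1,2) -> caps B=0 W=0
Move 8: W@(3,3) -> caps B=0 W=0
Move 9: B@(3,0) -> caps B=0 W=0
Move 10: W@(0,2) -> caps B=0 W=1
Move 11: B@(2,0) -> caps B=0 W=1
Move 12: W@(2,3) -> caps B=0 W=1

Answer: 0 1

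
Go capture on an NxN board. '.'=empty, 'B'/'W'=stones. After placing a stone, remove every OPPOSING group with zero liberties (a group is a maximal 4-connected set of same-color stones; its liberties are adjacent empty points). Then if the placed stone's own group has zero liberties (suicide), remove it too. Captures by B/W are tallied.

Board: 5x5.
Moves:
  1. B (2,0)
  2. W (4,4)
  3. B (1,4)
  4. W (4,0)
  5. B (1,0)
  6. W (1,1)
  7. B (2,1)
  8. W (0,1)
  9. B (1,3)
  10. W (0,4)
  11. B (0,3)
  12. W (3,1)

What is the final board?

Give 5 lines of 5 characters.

Move 1: B@(2,0) -> caps B=0 W=0
Move 2: W@(4,4) -> caps B=0 W=0
Move 3: B@(1,4) -> caps B=0 W=0
Move 4: W@(4,0) -> caps B=0 W=0
Move 5: B@(1,0) -> caps B=0 W=0
Move 6: W@(1,1) -> caps B=0 W=0
Move 7: B@(2,1) -> caps B=0 W=0
Move 8: W@(0,1) -> caps B=0 W=0
Move 9: B@(1,3) -> caps B=0 W=0
Move 10: W@(0,4) -> caps B=0 W=0
Move 11: B@(0,3) -> caps B=1 W=0
Move 12: W@(3,1) -> caps B=1 W=0

Answer: .W.B.
BW.BB
BB...
.W...
W...W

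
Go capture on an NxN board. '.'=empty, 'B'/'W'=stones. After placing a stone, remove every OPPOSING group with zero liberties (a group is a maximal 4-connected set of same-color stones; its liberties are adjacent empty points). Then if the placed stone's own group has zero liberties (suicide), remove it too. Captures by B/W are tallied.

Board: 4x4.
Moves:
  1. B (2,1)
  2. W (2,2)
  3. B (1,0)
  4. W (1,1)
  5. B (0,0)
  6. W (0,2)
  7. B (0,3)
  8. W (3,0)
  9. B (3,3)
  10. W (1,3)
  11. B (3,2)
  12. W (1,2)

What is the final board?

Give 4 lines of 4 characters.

Answer: B.W.
BWWW
.BW.
W.BB

Derivation:
Move 1: B@(2,1) -> caps B=0 W=0
Move 2: W@(2,2) -> caps B=0 W=0
Move 3: B@(1,0) -> caps B=0 W=0
Move 4: W@(1,1) -> caps B=0 W=0
Move 5: B@(0,0) -> caps B=0 W=0
Move 6: W@(0,2) -> caps B=0 W=0
Move 7: B@(0,3) -> caps B=0 W=0
Move 8: W@(3,0) -> caps B=0 W=0
Move 9: B@(3,3) -> caps B=0 W=0
Move 10: W@(1,3) -> caps B=0 W=1
Move 11: B@(3,2) -> caps B=0 W=1
Move 12: W@(1,2) -> caps B=0 W=1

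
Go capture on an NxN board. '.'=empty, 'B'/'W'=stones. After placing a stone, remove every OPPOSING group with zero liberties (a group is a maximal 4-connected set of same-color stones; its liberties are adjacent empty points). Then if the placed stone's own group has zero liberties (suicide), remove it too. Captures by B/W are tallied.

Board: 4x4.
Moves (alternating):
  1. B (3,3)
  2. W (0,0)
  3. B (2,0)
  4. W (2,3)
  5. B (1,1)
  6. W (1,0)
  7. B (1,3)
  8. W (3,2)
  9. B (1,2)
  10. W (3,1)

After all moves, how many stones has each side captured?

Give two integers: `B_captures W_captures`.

Move 1: B@(3,3) -> caps B=0 W=0
Move 2: W@(0,0) -> caps B=0 W=0
Move 3: B@(2,0) -> caps B=0 W=0
Move 4: W@(2,3) -> caps B=0 W=0
Move 5: B@(1,1) -> caps B=0 W=0
Move 6: W@(1,0) -> caps B=0 W=0
Move 7: B@(1,3) -> caps B=0 W=0
Move 8: W@(3,2) -> caps B=0 W=1
Move 9: B@(1,2) -> caps B=0 W=1
Move 10: W@(3,1) -> caps B=0 W=1

Answer: 0 1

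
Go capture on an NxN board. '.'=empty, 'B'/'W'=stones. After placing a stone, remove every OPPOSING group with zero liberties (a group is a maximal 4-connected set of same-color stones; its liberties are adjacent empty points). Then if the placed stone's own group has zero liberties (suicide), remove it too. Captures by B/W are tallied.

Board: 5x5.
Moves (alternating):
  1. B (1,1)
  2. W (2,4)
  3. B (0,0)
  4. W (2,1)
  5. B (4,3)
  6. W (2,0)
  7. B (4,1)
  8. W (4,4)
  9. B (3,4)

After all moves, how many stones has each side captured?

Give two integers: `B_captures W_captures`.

Answer: 1 0

Derivation:
Move 1: B@(1,1) -> caps B=0 W=0
Move 2: W@(2,4) -> caps B=0 W=0
Move 3: B@(0,0) -> caps B=0 W=0
Move 4: W@(2,1) -> caps B=0 W=0
Move 5: B@(4,3) -> caps B=0 W=0
Move 6: W@(2,0) -> caps B=0 W=0
Move 7: B@(4,1) -> caps B=0 W=0
Move 8: W@(4,4) -> caps B=0 W=0
Move 9: B@(3,4) -> caps B=1 W=0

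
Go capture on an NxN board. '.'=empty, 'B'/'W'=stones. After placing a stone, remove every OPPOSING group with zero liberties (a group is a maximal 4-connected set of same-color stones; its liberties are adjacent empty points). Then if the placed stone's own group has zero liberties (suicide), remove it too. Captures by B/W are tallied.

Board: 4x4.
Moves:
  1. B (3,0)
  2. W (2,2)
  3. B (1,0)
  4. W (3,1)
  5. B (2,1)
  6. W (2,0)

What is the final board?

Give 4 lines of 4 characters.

Answer: ....
B...
WBW.
.W..

Derivation:
Move 1: B@(3,0) -> caps B=0 W=0
Move 2: W@(2,2) -> caps B=0 W=0
Move 3: B@(1,0) -> caps B=0 W=0
Move 4: W@(3,1) -> caps B=0 W=0
Move 5: B@(2,1) -> caps B=0 W=0
Move 6: W@(2,0) -> caps B=0 W=1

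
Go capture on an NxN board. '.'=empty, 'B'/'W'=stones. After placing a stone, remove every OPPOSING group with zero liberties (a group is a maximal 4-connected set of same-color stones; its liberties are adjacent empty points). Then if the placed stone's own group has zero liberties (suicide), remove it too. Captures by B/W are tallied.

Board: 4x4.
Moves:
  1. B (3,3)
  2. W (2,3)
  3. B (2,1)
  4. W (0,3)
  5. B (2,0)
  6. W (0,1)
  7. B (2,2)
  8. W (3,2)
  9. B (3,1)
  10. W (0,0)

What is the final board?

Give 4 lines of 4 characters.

Move 1: B@(3,3) -> caps B=0 W=0
Move 2: W@(2,3) -> caps B=0 W=0
Move 3: B@(2,1) -> caps B=0 W=0
Move 4: W@(0,3) -> caps B=0 W=0
Move 5: B@(2,0) -> caps B=0 W=0
Move 6: W@(0,1) -> caps B=0 W=0
Move 7: B@(2,2) -> caps B=0 W=0
Move 8: W@(3,2) -> caps B=0 W=1
Move 9: B@(3,1) -> caps B=0 W=1
Move 10: W@(0,0) -> caps B=0 W=1

Answer: WW.W
....
BBBW
.BW.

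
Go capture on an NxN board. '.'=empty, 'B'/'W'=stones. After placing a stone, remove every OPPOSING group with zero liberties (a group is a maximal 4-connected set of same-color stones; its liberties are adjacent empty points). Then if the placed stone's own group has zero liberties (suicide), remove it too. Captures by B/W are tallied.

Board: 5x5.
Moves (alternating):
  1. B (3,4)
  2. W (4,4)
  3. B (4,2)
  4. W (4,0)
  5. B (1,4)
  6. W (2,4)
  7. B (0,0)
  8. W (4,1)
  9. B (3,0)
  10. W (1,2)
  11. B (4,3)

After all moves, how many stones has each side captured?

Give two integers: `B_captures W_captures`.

Move 1: B@(3,4) -> caps B=0 W=0
Move 2: W@(4,4) -> caps B=0 W=0
Move 3: B@(4,2) -> caps B=0 W=0
Move 4: W@(4,0) -> caps B=0 W=0
Move 5: B@(1,4) -> caps B=0 W=0
Move 6: W@(2,4) -> caps B=0 W=0
Move 7: B@(0,0) -> caps B=0 W=0
Move 8: W@(4,1) -> caps B=0 W=0
Move 9: B@(3,0) -> caps B=0 W=0
Move 10: W@(1,2) -> caps B=0 W=0
Move 11: B@(4,3) -> caps B=1 W=0

Answer: 1 0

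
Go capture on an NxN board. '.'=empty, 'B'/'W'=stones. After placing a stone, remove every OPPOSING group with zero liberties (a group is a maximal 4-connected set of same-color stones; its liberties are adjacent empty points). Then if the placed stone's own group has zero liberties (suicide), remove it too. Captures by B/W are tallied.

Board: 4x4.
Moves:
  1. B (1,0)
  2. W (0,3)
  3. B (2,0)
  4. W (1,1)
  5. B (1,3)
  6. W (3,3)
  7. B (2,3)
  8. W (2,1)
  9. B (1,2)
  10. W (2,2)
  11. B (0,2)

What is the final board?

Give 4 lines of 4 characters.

Answer: ..B.
BWBB
BWWB
...W

Derivation:
Move 1: B@(1,0) -> caps B=0 W=0
Move 2: W@(0,3) -> caps B=0 W=0
Move 3: B@(2,0) -> caps B=0 W=0
Move 4: W@(1,1) -> caps B=0 W=0
Move 5: B@(1,3) -> caps B=0 W=0
Move 6: W@(3,3) -> caps B=0 W=0
Move 7: B@(2,3) -> caps B=0 W=0
Move 8: W@(2,1) -> caps B=0 W=0
Move 9: B@(1,2) -> caps B=0 W=0
Move 10: W@(2,2) -> caps B=0 W=0
Move 11: B@(0,2) -> caps B=1 W=0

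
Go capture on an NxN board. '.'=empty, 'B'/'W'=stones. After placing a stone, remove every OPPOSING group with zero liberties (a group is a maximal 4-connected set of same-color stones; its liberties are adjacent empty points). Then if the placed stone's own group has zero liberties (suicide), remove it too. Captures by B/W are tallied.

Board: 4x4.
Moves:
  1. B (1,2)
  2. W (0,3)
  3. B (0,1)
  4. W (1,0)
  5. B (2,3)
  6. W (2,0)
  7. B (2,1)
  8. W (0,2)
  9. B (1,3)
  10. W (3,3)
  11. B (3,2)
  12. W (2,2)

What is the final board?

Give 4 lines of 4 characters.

Answer: .B..
W.BB
WB.B
..B.

Derivation:
Move 1: B@(1,2) -> caps B=0 W=0
Move 2: W@(0,3) -> caps B=0 W=0
Move 3: B@(0,1) -> caps B=0 W=0
Move 4: W@(1,0) -> caps B=0 W=0
Move 5: B@(2,3) -> caps B=0 W=0
Move 6: W@(2,0) -> caps B=0 W=0
Move 7: B@(2,1) -> caps B=0 W=0
Move 8: W@(0,2) -> caps B=0 W=0
Move 9: B@(1,3) -> caps B=2 W=0
Move 10: W@(3,3) -> caps B=2 W=0
Move 11: B@(3,2) -> caps B=3 W=0
Move 12: W@(2,2) -> caps B=3 W=0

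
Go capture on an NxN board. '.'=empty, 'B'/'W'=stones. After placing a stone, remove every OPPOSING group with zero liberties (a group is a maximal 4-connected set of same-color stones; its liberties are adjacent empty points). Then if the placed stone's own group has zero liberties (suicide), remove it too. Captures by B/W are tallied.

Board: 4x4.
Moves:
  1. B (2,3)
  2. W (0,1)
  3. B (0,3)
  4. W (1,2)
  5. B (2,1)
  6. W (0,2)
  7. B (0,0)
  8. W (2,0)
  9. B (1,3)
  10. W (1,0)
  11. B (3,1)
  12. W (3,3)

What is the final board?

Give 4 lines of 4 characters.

Answer: .WWB
W.WB
WB.B
.B.W

Derivation:
Move 1: B@(2,3) -> caps B=0 W=0
Move 2: W@(0,1) -> caps B=0 W=0
Move 3: B@(0,3) -> caps B=0 W=0
Move 4: W@(1,2) -> caps B=0 W=0
Move 5: B@(2,1) -> caps B=0 W=0
Move 6: W@(0,2) -> caps B=0 W=0
Move 7: B@(0,0) -> caps B=0 W=0
Move 8: W@(2,0) -> caps B=0 W=0
Move 9: B@(1,3) -> caps B=0 W=0
Move 10: W@(1,0) -> caps B=0 W=1
Move 11: B@(3,1) -> caps B=0 W=1
Move 12: W@(3,3) -> caps B=0 W=1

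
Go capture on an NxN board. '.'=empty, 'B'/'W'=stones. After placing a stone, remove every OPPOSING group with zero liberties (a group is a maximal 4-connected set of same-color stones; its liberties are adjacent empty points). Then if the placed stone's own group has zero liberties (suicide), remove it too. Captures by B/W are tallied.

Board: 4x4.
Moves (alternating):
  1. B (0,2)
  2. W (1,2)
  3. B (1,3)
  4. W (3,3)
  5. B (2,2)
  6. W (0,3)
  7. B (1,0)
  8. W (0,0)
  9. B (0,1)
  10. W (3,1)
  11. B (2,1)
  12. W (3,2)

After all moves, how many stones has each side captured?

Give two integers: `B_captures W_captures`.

Answer: 1 0

Derivation:
Move 1: B@(0,2) -> caps B=0 W=0
Move 2: W@(1,2) -> caps B=0 W=0
Move 3: B@(1,3) -> caps B=0 W=0
Move 4: W@(3,3) -> caps B=0 W=0
Move 5: B@(2,2) -> caps B=0 W=0
Move 6: W@(0,3) -> caps B=0 W=0
Move 7: B@(1,0) -> caps B=0 W=0
Move 8: W@(0,0) -> caps B=0 W=0
Move 9: B@(0,1) -> caps B=1 W=0
Move 10: W@(3,1) -> caps B=1 W=0
Move 11: B@(2,1) -> caps B=1 W=0
Move 12: W@(3,2) -> caps B=1 W=0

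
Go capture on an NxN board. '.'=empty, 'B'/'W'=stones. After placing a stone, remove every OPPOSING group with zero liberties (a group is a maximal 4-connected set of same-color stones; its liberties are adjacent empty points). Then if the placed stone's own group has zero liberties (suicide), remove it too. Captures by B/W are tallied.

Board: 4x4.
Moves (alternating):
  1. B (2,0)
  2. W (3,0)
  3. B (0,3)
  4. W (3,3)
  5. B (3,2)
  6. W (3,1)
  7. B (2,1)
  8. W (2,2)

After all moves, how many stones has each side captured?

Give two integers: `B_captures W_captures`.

Answer: 2 0

Derivation:
Move 1: B@(2,0) -> caps B=0 W=0
Move 2: W@(3,0) -> caps B=0 W=0
Move 3: B@(0,3) -> caps B=0 W=0
Move 4: W@(3,3) -> caps B=0 W=0
Move 5: B@(3,2) -> caps B=0 W=0
Move 6: W@(3,1) -> caps B=0 W=0
Move 7: B@(2,1) -> caps B=2 W=0
Move 8: W@(2,2) -> caps B=2 W=0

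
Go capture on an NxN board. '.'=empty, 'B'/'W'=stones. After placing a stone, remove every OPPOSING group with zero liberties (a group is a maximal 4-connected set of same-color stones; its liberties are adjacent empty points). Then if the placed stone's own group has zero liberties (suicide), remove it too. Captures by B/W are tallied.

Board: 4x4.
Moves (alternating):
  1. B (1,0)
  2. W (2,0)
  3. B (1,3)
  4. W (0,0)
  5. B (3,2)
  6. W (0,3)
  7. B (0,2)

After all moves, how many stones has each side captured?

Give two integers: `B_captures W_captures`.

Answer: 1 0

Derivation:
Move 1: B@(1,0) -> caps B=0 W=0
Move 2: W@(2,0) -> caps B=0 W=0
Move 3: B@(1,3) -> caps B=0 W=0
Move 4: W@(0,0) -> caps B=0 W=0
Move 5: B@(3,2) -> caps B=0 W=0
Move 6: W@(0,3) -> caps B=0 W=0
Move 7: B@(0,2) -> caps B=1 W=0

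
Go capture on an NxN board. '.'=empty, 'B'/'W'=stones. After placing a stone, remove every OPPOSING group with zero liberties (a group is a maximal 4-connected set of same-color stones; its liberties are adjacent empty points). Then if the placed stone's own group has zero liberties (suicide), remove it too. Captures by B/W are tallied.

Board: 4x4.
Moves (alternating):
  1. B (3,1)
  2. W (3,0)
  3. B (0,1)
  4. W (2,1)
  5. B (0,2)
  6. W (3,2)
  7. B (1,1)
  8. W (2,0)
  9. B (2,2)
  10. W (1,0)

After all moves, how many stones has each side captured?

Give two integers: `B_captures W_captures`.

Move 1: B@(3,1) -> caps B=0 W=0
Move 2: W@(3,0) -> caps B=0 W=0
Move 3: B@(0,1) -> caps B=0 W=0
Move 4: W@(2,1) -> caps B=0 W=0
Move 5: B@(0,2) -> caps B=0 W=0
Move 6: W@(3,2) -> caps B=0 W=1
Move 7: B@(1,1) -> caps B=0 W=1
Move 8: W@(2,0) -> caps B=0 W=1
Move 9: B@(2,2) -> caps B=0 W=1
Move 10: W@(1,0) -> caps B=0 W=1

Answer: 0 1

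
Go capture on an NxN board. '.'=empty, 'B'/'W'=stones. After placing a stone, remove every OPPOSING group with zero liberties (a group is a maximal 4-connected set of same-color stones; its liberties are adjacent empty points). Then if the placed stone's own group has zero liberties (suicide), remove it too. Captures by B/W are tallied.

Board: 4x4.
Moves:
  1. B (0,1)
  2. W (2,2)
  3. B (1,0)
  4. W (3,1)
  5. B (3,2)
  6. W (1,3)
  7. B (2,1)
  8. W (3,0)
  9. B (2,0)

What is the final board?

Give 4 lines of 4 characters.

Answer: .B..
B..W
BBW.
..B.

Derivation:
Move 1: B@(0,1) -> caps B=0 W=0
Move 2: W@(2,2) -> caps B=0 W=0
Move 3: B@(1,0) -> caps B=0 W=0
Move 4: W@(3,1) -> caps B=0 W=0
Move 5: B@(3,2) -> caps B=0 W=0
Move 6: W@(1,3) -> caps B=0 W=0
Move 7: B@(2,1) -> caps B=0 W=0
Move 8: W@(3,0) -> caps B=0 W=0
Move 9: B@(2,0) -> caps B=2 W=0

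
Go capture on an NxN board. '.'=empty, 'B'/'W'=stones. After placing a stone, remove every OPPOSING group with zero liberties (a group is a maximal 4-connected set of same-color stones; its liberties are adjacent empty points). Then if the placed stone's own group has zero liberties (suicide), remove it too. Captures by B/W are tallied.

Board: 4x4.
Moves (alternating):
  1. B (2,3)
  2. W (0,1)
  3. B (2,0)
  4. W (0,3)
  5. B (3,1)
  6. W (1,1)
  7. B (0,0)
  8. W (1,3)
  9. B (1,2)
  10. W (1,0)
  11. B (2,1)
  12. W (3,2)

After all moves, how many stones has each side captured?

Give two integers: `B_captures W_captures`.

Move 1: B@(2,3) -> caps B=0 W=0
Move 2: W@(0,1) -> caps B=0 W=0
Move 3: B@(2,0) -> caps B=0 W=0
Move 4: W@(0,3) -> caps B=0 W=0
Move 5: B@(3,1) -> caps B=0 W=0
Move 6: W@(1,1) -> caps B=0 W=0
Move 7: B@(0,0) -> caps B=0 W=0
Move 8: W@(1,3) -> caps B=0 W=0
Move 9: B@(1,2) -> caps B=0 W=0
Move 10: W@(1,0) -> caps B=0 W=1
Move 11: B@(2,1) -> caps B=0 W=1
Move 12: W@(3,2) -> caps B=0 W=1

Answer: 0 1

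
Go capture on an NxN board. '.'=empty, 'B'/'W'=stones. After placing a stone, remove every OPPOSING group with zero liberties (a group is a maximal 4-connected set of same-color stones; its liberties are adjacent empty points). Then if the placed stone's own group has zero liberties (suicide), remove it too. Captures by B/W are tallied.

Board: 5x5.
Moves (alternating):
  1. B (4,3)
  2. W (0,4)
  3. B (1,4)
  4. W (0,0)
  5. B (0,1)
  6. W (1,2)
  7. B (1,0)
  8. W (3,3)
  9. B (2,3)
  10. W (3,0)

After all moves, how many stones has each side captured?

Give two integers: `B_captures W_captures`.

Move 1: B@(4,3) -> caps B=0 W=0
Move 2: W@(0,4) -> caps B=0 W=0
Move 3: B@(1,4) -> caps B=0 W=0
Move 4: W@(0,0) -> caps B=0 W=0
Move 5: B@(0,1) -> caps B=0 W=0
Move 6: W@(1,2) -> caps B=0 W=0
Move 7: B@(1,0) -> caps B=1 W=0
Move 8: W@(3,3) -> caps B=1 W=0
Move 9: B@(2,3) -> caps B=1 W=0
Move 10: W@(3,0) -> caps B=1 W=0

Answer: 1 0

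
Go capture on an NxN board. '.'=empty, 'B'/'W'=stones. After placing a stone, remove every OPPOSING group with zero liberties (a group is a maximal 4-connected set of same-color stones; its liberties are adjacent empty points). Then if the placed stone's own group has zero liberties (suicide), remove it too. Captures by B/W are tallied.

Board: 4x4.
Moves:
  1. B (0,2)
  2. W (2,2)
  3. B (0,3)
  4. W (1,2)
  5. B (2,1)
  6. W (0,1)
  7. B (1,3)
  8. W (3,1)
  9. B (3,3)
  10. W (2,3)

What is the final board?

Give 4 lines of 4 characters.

Answer: .W..
..W.
.BWW
.W.B

Derivation:
Move 1: B@(0,2) -> caps B=0 W=0
Move 2: W@(2,2) -> caps B=0 W=0
Move 3: B@(0,3) -> caps B=0 W=0
Move 4: W@(1,2) -> caps B=0 W=0
Move 5: B@(2,1) -> caps B=0 W=0
Move 6: W@(0,1) -> caps B=0 W=0
Move 7: B@(1,3) -> caps B=0 W=0
Move 8: W@(3,1) -> caps B=0 W=0
Move 9: B@(3,3) -> caps B=0 W=0
Move 10: W@(2,3) -> caps B=0 W=3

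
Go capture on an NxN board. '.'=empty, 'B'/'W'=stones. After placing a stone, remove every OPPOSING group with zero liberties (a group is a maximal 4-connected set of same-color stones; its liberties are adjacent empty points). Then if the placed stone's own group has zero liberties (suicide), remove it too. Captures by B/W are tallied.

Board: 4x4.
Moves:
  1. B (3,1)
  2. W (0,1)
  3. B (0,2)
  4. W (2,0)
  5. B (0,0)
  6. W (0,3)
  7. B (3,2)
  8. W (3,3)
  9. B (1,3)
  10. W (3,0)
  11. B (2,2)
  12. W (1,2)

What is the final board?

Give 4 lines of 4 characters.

Move 1: B@(3,1) -> caps B=0 W=0
Move 2: W@(0,1) -> caps B=0 W=0
Move 3: B@(0,2) -> caps B=0 W=0
Move 4: W@(2,0) -> caps B=0 W=0
Move 5: B@(0,0) -> caps B=0 W=0
Move 6: W@(0,3) -> caps B=0 W=0
Move 7: B@(3,2) -> caps B=0 W=0
Move 8: W@(3,3) -> caps B=0 W=0
Move 9: B@(1,3) -> caps B=1 W=0
Move 10: W@(3,0) -> caps B=1 W=0
Move 11: B@(2,2) -> caps B=1 W=0
Move 12: W@(1,2) -> caps B=1 W=0

Answer: BWB.
..WB
W.B.
WBBW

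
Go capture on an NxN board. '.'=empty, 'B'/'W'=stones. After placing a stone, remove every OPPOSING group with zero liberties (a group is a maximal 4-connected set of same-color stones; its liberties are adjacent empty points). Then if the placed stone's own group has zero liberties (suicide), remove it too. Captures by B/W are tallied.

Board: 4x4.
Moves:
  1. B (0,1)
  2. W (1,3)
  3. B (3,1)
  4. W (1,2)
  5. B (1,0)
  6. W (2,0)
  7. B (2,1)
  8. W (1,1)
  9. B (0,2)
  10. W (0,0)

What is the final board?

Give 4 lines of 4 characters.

Move 1: B@(0,1) -> caps B=0 W=0
Move 2: W@(1,3) -> caps B=0 W=0
Move 3: B@(3,1) -> caps B=0 W=0
Move 4: W@(1,2) -> caps B=0 W=0
Move 5: B@(1,0) -> caps B=0 W=0
Move 6: W@(2,0) -> caps B=0 W=0
Move 7: B@(2,1) -> caps B=0 W=0
Move 8: W@(1,1) -> caps B=0 W=0
Move 9: B@(0,2) -> caps B=0 W=0
Move 10: W@(0,0) -> caps B=0 W=1

Answer: WBB.
.WWW
WB..
.B..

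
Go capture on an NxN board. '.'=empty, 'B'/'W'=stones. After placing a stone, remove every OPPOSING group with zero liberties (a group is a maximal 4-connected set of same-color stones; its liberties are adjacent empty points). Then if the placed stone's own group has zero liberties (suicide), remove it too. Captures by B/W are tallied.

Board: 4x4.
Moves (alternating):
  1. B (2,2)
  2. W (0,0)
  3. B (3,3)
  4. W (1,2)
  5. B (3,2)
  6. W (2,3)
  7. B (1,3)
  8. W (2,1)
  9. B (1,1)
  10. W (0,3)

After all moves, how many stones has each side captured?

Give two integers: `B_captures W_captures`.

Answer: 1 0

Derivation:
Move 1: B@(2,2) -> caps B=0 W=0
Move 2: W@(0,0) -> caps B=0 W=0
Move 3: B@(3,3) -> caps B=0 W=0
Move 4: W@(1,2) -> caps B=0 W=0
Move 5: B@(3,2) -> caps B=0 W=0
Move 6: W@(2,3) -> caps B=0 W=0
Move 7: B@(1,3) -> caps B=1 W=0
Move 8: W@(2,1) -> caps B=1 W=0
Move 9: B@(1,1) -> caps B=1 W=0
Move 10: W@(0,3) -> caps B=1 W=0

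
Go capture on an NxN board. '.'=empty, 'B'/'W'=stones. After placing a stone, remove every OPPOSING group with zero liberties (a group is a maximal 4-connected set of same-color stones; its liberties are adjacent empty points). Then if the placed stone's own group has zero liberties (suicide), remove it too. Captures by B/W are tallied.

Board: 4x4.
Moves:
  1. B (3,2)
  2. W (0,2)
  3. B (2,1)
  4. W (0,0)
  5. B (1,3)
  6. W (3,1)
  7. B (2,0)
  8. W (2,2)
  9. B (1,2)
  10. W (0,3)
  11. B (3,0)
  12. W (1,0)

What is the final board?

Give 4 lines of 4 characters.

Answer: W.WW
W.BB
BBW.
B.B.

Derivation:
Move 1: B@(3,2) -> caps B=0 W=0
Move 2: W@(0,2) -> caps B=0 W=0
Move 3: B@(2,1) -> caps B=0 W=0
Move 4: W@(0,0) -> caps B=0 W=0
Move 5: B@(1,3) -> caps B=0 W=0
Move 6: W@(3,1) -> caps B=0 W=0
Move 7: B@(2,0) -> caps B=0 W=0
Move 8: W@(2,2) -> caps B=0 W=0
Move 9: B@(1,2) -> caps B=0 W=0
Move 10: W@(0,3) -> caps B=0 W=0
Move 11: B@(3,0) -> caps B=1 W=0
Move 12: W@(1,0) -> caps B=1 W=0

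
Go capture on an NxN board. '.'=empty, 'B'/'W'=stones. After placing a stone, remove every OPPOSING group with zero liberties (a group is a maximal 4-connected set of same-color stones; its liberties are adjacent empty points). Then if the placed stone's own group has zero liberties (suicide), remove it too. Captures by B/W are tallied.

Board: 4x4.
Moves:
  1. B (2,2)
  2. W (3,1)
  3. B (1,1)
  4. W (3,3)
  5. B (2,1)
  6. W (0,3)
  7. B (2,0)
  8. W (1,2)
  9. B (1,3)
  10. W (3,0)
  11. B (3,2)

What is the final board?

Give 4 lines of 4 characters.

Answer: ...W
.BWB
BBB.
..BW

Derivation:
Move 1: B@(2,2) -> caps B=0 W=0
Move 2: W@(3,1) -> caps B=0 W=0
Move 3: B@(1,1) -> caps B=0 W=0
Move 4: W@(3,3) -> caps B=0 W=0
Move 5: B@(2,1) -> caps B=0 W=0
Move 6: W@(0,3) -> caps B=0 W=0
Move 7: B@(2,0) -> caps B=0 W=0
Move 8: W@(1,2) -> caps B=0 W=0
Move 9: B@(1,3) -> caps B=0 W=0
Move 10: W@(3,0) -> caps B=0 W=0
Move 11: B@(3,2) -> caps B=2 W=0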